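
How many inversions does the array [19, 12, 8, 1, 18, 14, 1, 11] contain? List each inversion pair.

Finding inversions in [19, 12, 8, 1, 18, 14, 1, 11]:

(0, 1): arr[0]=19 > arr[1]=12
(0, 2): arr[0]=19 > arr[2]=8
(0, 3): arr[0]=19 > arr[3]=1
(0, 4): arr[0]=19 > arr[4]=18
(0, 5): arr[0]=19 > arr[5]=14
(0, 6): arr[0]=19 > arr[6]=1
(0, 7): arr[0]=19 > arr[7]=11
(1, 2): arr[1]=12 > arr[2]=8
(1, 3): arr[1]=12 > arr[3]=1
(1, 6): arr[1]=12 > arr[6]=1
(1, 7): arr[1]=12 > arr[7]=11
(2, 3): arr[2]=8 > arr[3]=1
(2, 6): arr[2]=8 > arr[6]=1
(4, 5): arr[4]=18 > arr[5]=14
(4, 6): arr[4]=18 > arr[6]=1
(4, 7): arr[4]=18 > arr[7]=11
(5, 6): arr[5]=14 > arr[6]=1
(5, 7): arr[5]=14 > arr[7]=11

Total inversions: 18

The array has 18 inversion(s): (0,1), (0,2), (0,3), (0,4), (0,5), (0,6), (0,7), (1,2), (1,3), (1,6), (1,7), (2,3), (2,6), (4,5), (4,6), (4,7), (5,6), (5,7). Each pair (i,j) satisfies i < j and arr[i] > arr[j].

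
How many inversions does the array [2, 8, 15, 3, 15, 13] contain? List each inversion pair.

Finding inversions in [2, 8, 15, 3, 15, 13]:

(1, 3): arr[1]=8 > arr[3]=3
(2, 3): arr[2]=15 > arr[3]=3
(2, 5): arr[2]=15 > arr[5]=13
(4, 5): arr[4]=15 > arr[5]=13

Total inversions: 4

The array has 4 inversion(s): (1,3), (2,3), (2,5), (4,5). Each pair (i,j) satisfies i < j and arr[i] > arr[j].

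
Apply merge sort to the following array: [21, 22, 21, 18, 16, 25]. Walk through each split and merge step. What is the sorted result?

Merge sort trace:

Split: [21, 22, 21, 18, 16, 25] -> [21, 22, 21] and [18, 16, 25]
  Split: [21, 22, 21] -> [21] and [22, 21]
    Split: [22, 21] -> [22] and [21]
    Merge: [22] + [21] -> [21, 22]
  Merge: [21] + [21, 22] -> [21, 21, 22]
  Split: [18, 16, 25] -> [18] and [16, 25]
    Split: [16, 25] -> [16] and [25]
    Merge: [16] + [25] -> [16, 25]
  Merge: [18] + [16, 25] -> [16, 18, 25]
Merge: [21, 21, 22] + [16, 18, 25] -> [16, 18, 21, 21, 22, 25]

Final sorted array: [16, 18, 21, 21, 22, 25]

The merge sort proceeds by recursively splitting the array and merging sorted halves.
After all merges, the sorted array is [16, 18, 21, 21, 22, 25].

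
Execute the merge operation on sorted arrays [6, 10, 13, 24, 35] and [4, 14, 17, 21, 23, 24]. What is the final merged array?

Merging process:

Compare 6 vs 4: take 4 from right. Merged: [4]
Compare 6 vs 14: take 6 from left. Merged: [4, 6]
Compare 10 vs 14: take 10 from left. Merged: [4, 6, 10]
Compare 13 vs 14: take 13 from left. Merged: [4, 6, 10, 13]
Compare 24 vs 14: take 14 from right. Merged: [4, 6, 10, 13, 14]
Compare 24 vs 17: take 17 from right. Merged: [4, 6, 10, 13, 14, 17]
Compare 24 vs 21: take 21 from right. Merged: [4, 6, 10, 13, 14, 17, 21]
Compare 24 vs 23: take 23 from right. Merged: [4, 6, 10, 13, 14, 17, 21, 23]
Compare 24 vs 24: take 24 from left. Merged: [4, 6, 10, 13, 14, 17, 21, 23, 24]
Compare 35 vs 24: take 24 from right. Merged: [4, 6, 10, 13, 14, 17, 21, 23, 24, 24]
Append remaining from left: [35]. Merged: [4, 6, 10, 13, 14, 17, 21, 23, 24, 24, 35]

Final merged array: [4, 6, 10, 13, 14, 17, 21, 23, 24, 24, 35]
Total comparisons: 10

The merged array is [4, 6, 10, 13, 14, 17, 21, 23, 24, 24, 35], requiring 10 comparisons. The merge step runs in O(n) time where n is the total number of elements.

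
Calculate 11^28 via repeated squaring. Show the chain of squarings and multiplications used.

Computing 11^28 by squaring (build up from 11^1; each line after the first costs one multiplication):

11^1 = 11
11^2 = (11^1)^2 = 11^2 = 121
11^3 = 11 * 11^2 = 11 * 121 = 1331
11^6 = (11^3)^2 = 1331^2 = 1771561
11^7 = 11 * 11^6 = 11 * 1771561 = 19487171
11^14 = (11^7)^2 = 19487171^2 = 379749833583241
11^28 = (11^14)^2 = 379749833583241^2 = 144209936106499234037676064081

Result: 144209936106499234037676064081
Multiplications needed: 6 (6 lines after 11^1)

11^28 = 144209936106499234037676064081. Using exponentiation by squaring, this requires 6 multiplications. The key idea: if the exponent is even, square the half-power; if odd, multiply by the base once.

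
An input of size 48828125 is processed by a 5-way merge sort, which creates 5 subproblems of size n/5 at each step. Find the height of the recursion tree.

For divide and conquer with division factor 5:

Problem sizes at each level:
Level 0: 48828125
Level 1: 9765625
Level 2: 1953125
Level 3: 390625
Level 4: 78125
Level 5: 15625
Level 6: 3125
Level 7: 625
Level 8: 125
Level 9: 25
Level 10: 5
Level 11: 1

The root is level 0 and the size-1 base case is level 11 (the tree spans levels 0 through 11, i.e. 12 levels counting the root), so the depth is the number of divisions: log_5(48828125) = 11

The recursion tree depth is log_5(48828125) = 11. At each level, the problem size is divided by 5, so it takes 11 divisions to reduce to a base case of size 1. The algorithm makes 5 recursive calls at each level.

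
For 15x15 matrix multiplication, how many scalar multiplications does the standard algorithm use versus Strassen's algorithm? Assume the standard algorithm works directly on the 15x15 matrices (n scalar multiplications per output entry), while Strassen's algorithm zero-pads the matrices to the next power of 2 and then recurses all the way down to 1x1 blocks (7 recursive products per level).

Matrix multiplication for 15x15 matrices:

Strassen's algorithm requires power-of-2 dimensions. Pad 15x15 to 16x16 (next power of 2).

Standard algorithm: 15^3 = 3375 multiplications
Strassen's algorithm: 7^(log2(16)) = 7^4 = 2401 multiplications
Savings: 3375 - 2401 = 974 multiplications

Standard: 3375 multiplications (15^3). Strassen: 2401 multiplications (7^4, after padding to 16x16). Strassen reduces 8 recursive multiplications to 7 at each level.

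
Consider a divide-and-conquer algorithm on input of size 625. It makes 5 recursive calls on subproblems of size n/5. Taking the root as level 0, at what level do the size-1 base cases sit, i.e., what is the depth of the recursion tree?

For divide and conquer with division factor 5:

Problem sizes at each level:
Level 0: 625
Level 1: 125
Level 2: 25
Level 3: 5
Level 4: 1

The root is level 0 and the size-1 base case is level 4 (the tree spans levels 0 through 4, i.e. 5 levels counting the root), so the depth is the number of divisions: log_5(625) = 4

The recursion tree depth is log_5(625) = 4. At each level, the problem size is divided by 5, so it takes 4 divisions to reduce to a base case of size 1. The algorithm makes 5 recursive calls at each level.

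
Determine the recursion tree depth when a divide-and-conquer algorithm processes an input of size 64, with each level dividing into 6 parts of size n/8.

For divide and conquer with division factor 8:

Problem sizes at each level:
Level 0: 64
Level 1: 8
Level 2: 1

The root is level 0 and the size-1 base case is level 2 (the tree spans levels 0 through 2, i.e. 3 levels counting the root), so the depth is the number of divisions: log_8(64) = 2

The recursion tree depth is log_8(64) = 2. At each level, the problem size is divided by 8, so it takes 2 divisions to reduce to a base case of size 1. The algorithm makes 6 recursive calls at each level.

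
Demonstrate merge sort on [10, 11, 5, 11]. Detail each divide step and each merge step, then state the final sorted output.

Merge sort trace:

Split: [10, 11, 5, 11] -> [10, 11] and [5, 11]
  Split: [10, 11] -> [10] and [11]
  Merge: [10] + [11] -> [10, 11]
  Split: [5, 11] -> [5] and [11]
  Merge: [5] + [11] -> [5, 11]
Merge: [10, 11] + [5, 11] -> [5, 10, 11, 11]

Final sorted array: [5, 10, 11, 11]

The merge sort proceeds by recursively splitting the array and merging sorted halves.
After all merges, the sorted array is [5, 10, 11, 11].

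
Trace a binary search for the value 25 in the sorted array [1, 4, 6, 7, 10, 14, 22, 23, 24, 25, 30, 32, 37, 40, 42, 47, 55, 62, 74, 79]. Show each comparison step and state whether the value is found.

Binary search for 25 in [1, 4, 6, 7, 10, 14, 22, 23, 24, 25, 30, 32, 37, 40, 42, 47, 55, 62, 74, 79]:

lo=0, hi=19, mid=9, arr[mid]=25 -> Found target at index 9!

Binary search finds 25 at index 9 after 1 comparisons. The search repeatedly halves the search space by comparing with the middle element.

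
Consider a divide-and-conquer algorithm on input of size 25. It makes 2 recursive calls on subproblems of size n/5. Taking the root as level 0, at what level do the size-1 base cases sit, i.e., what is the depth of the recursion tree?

For divide and conquer with division factor 5:

Problem sizes at each level:
Level 0: 25
Level 1: 5
Level 2: 1

The root is level 0 and the size-1 base case is level 2 (the tree spans levels 0 through 2, i.e. 3 levels counting the root), so the depth is the number of divisions: log_5(25) = 2

The recursion tree depth is log_5(25) = 2. At each level, the problem size is divided by 5, so it takes 2 divisions to reduce to a base case of size 1. The algorithm makes 2 recursive calls at each level.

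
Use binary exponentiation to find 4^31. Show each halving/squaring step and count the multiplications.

Computing 4^31 by squaring (build up from 4^1; each line after the first costs one multiplication):

4^1 = 4
4^2 = (4^1)^2 = 4^2 = 16
4^3 = 4 * 4^2 = 4 * 16 = 64
4^6 = (4^3)^2 = 64^2 = 4096
4^7 = 4 * 4^6 = 4 * 4096 = 16384
4^14 = (4^7)^2 = 16384^2 = 268435456
4^15 = 4 * 4^14 = 4 * 268435456 = 1073741824
4^30 = (4^15)^2 = 1073741824^2 = 1152921504606846976
4^31 = 4 * 4^30 = 4 * 1152921504606846976 = 4611686018427387904

Result: 4611686018427387904
Multiplications needed: 8 (8 lines after 4^1)

4^31 = 4611686018427387904. Using exponentiation by squaring, this requires 8 multiplications. The key idea: if the exponent is even, square the half-power; if odd, multiply by the base once.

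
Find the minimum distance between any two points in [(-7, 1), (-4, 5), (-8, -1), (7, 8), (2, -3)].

Computing all pairwise distances among 5 points:

d((-7, 1), (-4, 5)) = 5.0
d((-7, 1), (-8, -1)) = 2.2361 <-- minimum
d((-7, 1), (7, 8)) = 15.6525
d((-7, 1), (2, -3)) = 9.8489
d((-4, 5), (-8, -1)) = 7.2111
d((-4, 5), (7, 8)) = 11.4018
d((-4, 5), (2, -3)) = 10.0
d((-8, -1), (7, 8)) = 17.4929
d((-8, -1), (2, -3)) = 10.198
d((7, 8), (2, -3)) = 12.083

Closest pair: (-7, 1) and (-8, -1) with distance 2.2361

The closest pair is (-7, 1) and (-8, -1) with Euclidean distance 2.2361. For 5 points, brute-force pairwise comparison is shown above. For large n, the divide-and-conquer algorithm (sort by x, recurse on halves, check the dividing strip) achieves O(n log n).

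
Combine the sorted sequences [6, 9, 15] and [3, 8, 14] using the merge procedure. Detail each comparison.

Merging process:

Compare 6 vs 3: take 3 from right. Merged: [3]
Compare 6 vs 8: take 6 from left. Merged: [3, 6]
Compare 9 vs 8: take 8 from right. Merged: [3, 6, 8]
Compare 9 vs 14: take 9 from left. Merged: [3, 6, 8, 9]
Compare 15 vs 14: take 14 from right. Merged: [3, 6, 8, 9, 14]
Append remaining from left: [15]. Merged: [3, 6, 8, 9, 14, 15]

Final merged array: [3, 6, 8, 9, 14, 15]
Total comparisons: 5

The merged array is [3, 6, 8, 9, 14, 15], requiring 5 comparisons. The merge step runs in O(n) time where n is the total number of elements.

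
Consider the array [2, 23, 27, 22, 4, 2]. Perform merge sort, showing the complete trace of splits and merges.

Merge sort trace:

Split: [2, 23, 27, 22, 4, 2] -> [2, 23, 27] and [22, 4, 2]
  Split: [2, 23, 27] -> [2] and [23, 27]
    Split: [23, 27] -> [23] and [27]
    Merge: [23] + [27] -> [23, 27]
  Merge: [2] + [23, 27] -> [2, 23, 27]
  Split: [22, 4, 2] -> [22] and [4, 2]
    Split: [4, 2] -> [4] and [2]
    Merge: [4] + [2] -> [2, 4]
  Merge: [22] + [2, 4] -> [2, 4, 22]
Merge: [2, 23, 27] + [2, 4, 22] -> [2, 2, 4, 22, 23, 27]

Final sorted array: [2, 2, 4, 22, 23, 27]

The merge sort proceeds by recursively splitting the array and merging sorted halves.
After all merges, the sorted array is [2, 2, 4, 22, 23, 27].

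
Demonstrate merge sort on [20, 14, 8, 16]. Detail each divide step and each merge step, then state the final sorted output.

Merge sort trace:

Split: [20, 14, 8, 16] -> [20, 14] and [8, 16]
  Split: [20, 14] -> [20] and [14]
  Merge: [20] + [14] -> [14, 20]
  Split: [8, 16] -> [8] and [16]
  Merge: [8] + [16] -> [8, 16]
Merge: [14, 20] + [8, 16] -> [8, 14, 16, 20]

Final sorted array: [8, 14, 16, 20]

The merge sort proceeds by recursively splitting the array and merging sorted halves.
After all merges, the sorted array is [8, 14, 16, 20].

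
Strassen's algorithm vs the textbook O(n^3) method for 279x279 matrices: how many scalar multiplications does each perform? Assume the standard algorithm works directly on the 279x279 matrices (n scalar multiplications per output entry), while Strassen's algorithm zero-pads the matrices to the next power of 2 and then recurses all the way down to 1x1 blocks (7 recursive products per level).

Matrix multiplication for 279x279 matrices:

Strassen's algorithm requires power-of-2 dimensions. Pad 279x279 to 512x512 (next power of 2).

Standard algorithm: 279^3 = 21717639 multiplications
Strassen's algorithm: 7^(log2(512)) = 7^9 = 40353607 multiplications
Difference: 21717639 - 40353607 = -18635968 (Strassen uses MORE here due to padding overhead — for small or just-over-power-of-2 n, padding can outweigh the per-level savings)

Standard: 21717639 multiplications (279^3). Strassen: 40353607 multiplications (7^9, after padding to 512x512). Strassen reduces 8 recursive multiplications to 7 at each level.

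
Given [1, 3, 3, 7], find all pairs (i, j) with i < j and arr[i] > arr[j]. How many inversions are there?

Finding inversions in [1, 3, 3, 7]:


Total inversions: 0

The array has 0 inversions. It is already sorted.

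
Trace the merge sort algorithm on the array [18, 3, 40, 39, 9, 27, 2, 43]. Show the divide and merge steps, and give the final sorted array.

Merge sort trace:

Split: [18, 3, 40, 39, 9, 27, 2, 43] -> [18, 3, 40, 39] and [9, 27, 2, 43]
  Split: [18, 3, 40, 39] -> [18, 3] and [40, 39]
    Split: [18, 3] -> [18] and [3]
    Merge: [18] + [3] -> [3, 18]
    Split: [40, 39] -> [40] and [39]
    Merge: [40] + [39] -> [39, 40]
  Merge: [3, 18] + [39, 40] -> [3, 18, 39, 40]
  Split: [9, 27, 2, 43] -> [9, 27] and [2, 43]
    Split: [9, 27] -> [9] and [27]
    Merge: [9] + [27] -> [9, 27]
    Split: [2, 43] -> [2] and [43]
    Merge: [2] + [43] -> [2, 43]
  Merge: [9, 27] + [2, 43] -> [2, 9, 27, 43]
Merge: [3, 18, 39, 40] + [2, 9, 27, 43] -> [2, 3, 9, 18, 27, 39, 40, 43]

Final sorted array: [2, 3, 9, 18, 27, 39, 40, 43]

The merge sort proceeds by recursively splitting the array and merging sorted halves.
After all merges, the sorted array is [2, 3, 9, 18, 27, 39, 40, 43].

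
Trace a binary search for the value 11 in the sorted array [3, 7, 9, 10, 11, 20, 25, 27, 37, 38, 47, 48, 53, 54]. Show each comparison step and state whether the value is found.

Binary search for 11 in [3, 7, 9, 10, 11, 20, 25, 27, 37, 38, 47, 48, 53, 54]:

lo=0, hi=13, mid=6, arr[mid]=25 -> 25 > 11, search left half
lo=0, hi=5, mid=2, arr[mid]=9 -> 9 < 11, search right half
lo=3, hi=5, mid=4, arr[mid]=11 -> Found target at index 4!

Binary search finds 11 at index 4 after 3 comparisons. The search repeatedly halves the search space by comparing with the middle element.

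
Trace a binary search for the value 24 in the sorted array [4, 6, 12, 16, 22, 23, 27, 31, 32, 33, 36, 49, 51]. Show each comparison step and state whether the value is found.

Binary search for 24 in [4, 6, 12, 16, 22, 23, 27, 31, 32, 33, 36, 49, 51]:

lo=0, hi=12, mid=6, arr[mid]=27 -> 27 > 24, search left half
lo=0, hi=5, mid=2, arr[mid]=12 -> 12 < 24, search right half
lo=3, hi=5, mid=4, arr[mid]=22 -> 22 < 24, search right half
lo=5, hi=5, mid=5, arr[mid]=23 -> 23 < 24, search right half
lo=6 > hi=5, target 24 not found

Binary search determines that 24 is not in the array after 4 comparisons. The search space was exhausted without finding the target.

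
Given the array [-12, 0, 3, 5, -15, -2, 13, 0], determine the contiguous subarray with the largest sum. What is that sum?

Using Kadane's algorithm on [-12, 0, 3, 5, -15, -2, 13, 0]:

Scanning through the array:
Position 1 (value 0): max_ending_here = 0, max_so_far = 0
Position 2 (value 3): max_ending_here = 3, max_so_far = 3
Position 3 (value 5): max_ending_here = 8, max_so_far = 8
Position 4 (value -15): max_ending_here = -7, max_so_far = 8
Position 5 (value -2): max_ending_here = -2, max_so_far = 8
Position 6 (value 13): max_ending_here = 13, max_so_far = 13
Position 7 (value 0): max_ending_here = 13, max_so_far = 13

Maximum subarray: [13]
Maximum sum: 13

The maximum subarray is [13] with sum 13. This subarray runs from index 6 to index 6.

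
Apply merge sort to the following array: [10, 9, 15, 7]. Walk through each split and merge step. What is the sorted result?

Merge sort trace:

Split: [10, 9, 15, 7] -> [10, 9] and [15, 7]
  Split: [10, 9] -> [10] and [9]
  Merge: [10] + [9] -> [9, 10]
  Split: [15, 7] -> [15] and [7]
  Merge: [15] + [7] -> [7, 15]
Merge: [9, 10] + [7, 15] -> [7, 9, 10, 15]

Final sorted array: [7, 9, 10, 15]

The merge sort proceeds by recursively splitting the array and merging sorted halves.
After all merges, the sorted array is [7, 9, 10, 15].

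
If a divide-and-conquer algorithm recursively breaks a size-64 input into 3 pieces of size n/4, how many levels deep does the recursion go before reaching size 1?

For divide and conquer with division factor 4:

Problem sizes at each level:
Level 0: 64
Level 1: 16
Level 2: 4
Level 3: 1

The root is level 0 and the size-1 base case is level 3 (the tree spans levels 0 through 3, i.e. 4 levels counting the root), so the depth is the number of divisions: log_4(64) = 3

The recursion tree depth is log_4(64) = 3. At each level, the problem size is divided by 4, so it takes 3 divisions to reduce to a base case of size 1. The algorithm makes 3 recursive calls at each level.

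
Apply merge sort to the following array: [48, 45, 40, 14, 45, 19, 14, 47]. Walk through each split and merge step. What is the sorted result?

Merge sort trace:

Split: [48, 45, 40, 14, 45, 19, 14, 47] -> [48, 45, 40, 14] and [45, 19, 14, 47]
  Split: [48, 45, 40, 14] -> [48, 45] and [40, 14]
    Split: [48, 45] -> [48] and [45]
    Merge: [48] + [45] -> [45, 48]
    Split: [40, 14] -> [40] and [14]
    Merge: [40] + [14] -> [14, 40]
  Merge: [45, 48] + [14, 40] -> [14, 40, 45, 48]
  Split: [45, 19, 14, 47] -> [45, 19] and [14, 47]
    Split: [45, 19] -> [45] and [19]
    Merge: [45] + [19] -> [19, 45]
    Split: [14, 47] -> [14] and [47]
    Merge: [14] + [47] -> [14, 47]
  Merge: [19, 45] + [14, 47] -> [14, 19, 45, 47]
Merge: [14, 40, 45, 48] + [14, 19, 45, 47] -> [14, 14, 19, 40, 45, 45, 47, 48]

Final sorted array: [14, 14, 19, 40, 45, 45, 47, 48]

The merge sort proceeds by recursively splitting the array and merging sorted halves.
After all merges, the sorted array is [14, 14, 19, 40, 45, 45, 47, 48].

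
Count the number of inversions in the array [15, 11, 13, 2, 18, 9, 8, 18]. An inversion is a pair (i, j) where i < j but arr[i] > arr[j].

Finding inversions in [15, 11, 13, 2, 18, 9, 8, 18]:

(0, 1): arr[0]=15 > arr[1]=11
(0, 2): arr[0]=15 > arr[2]=13
(0, 3): arr[0]=15 > arr[3]=2
(0, 5): arr[0]=15 > arr[5]=9
(0, 6): arr[0]=15 > arr[6]=8
(1, 3): arr[1]=11 > arr[3]=2
(1, 5): arr[1]=11 > arr[5]=9
(1, 6): arr[1]=11 > arr[6]=8
(2, 3): arr[2]=13 > arr[3]=2
(2, 5): arr[2]=13 > arr[5]=9
(2, 6): arr[2]=13 > arr[6]=8
(4, 5): arr[4]=18 > arr[5]=9
(4, 6): arr[4]=18 > arr[6]=8
(5, 6): arr[5]=9 > arr[6]=8

Total inversions: 14

The array has 14 inversion(s): (0,1), (0,2), (0,3), (0,5), (0,6), (1,3), (1,5), (1,6), (2,3), (2,5), (2,6), (4,5), (4,6), (5,6). Each pair (i,j) satisfies i < j and arr[i] > arr[j].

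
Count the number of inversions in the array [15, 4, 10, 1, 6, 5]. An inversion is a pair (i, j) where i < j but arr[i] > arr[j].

Finding inversions in [15, 4, 10, 1, 6, 5]:

(0, 1): arr[0]=15 > arr[1]=4
(0, 2): arr[0]=15 > arr[2]=10
(0, 3): arr[0]=15 > arr[3]=1
(0, 4): arr[0]=15 > arr[4]=6
(0, 5): arr[0]=15 > arr[5]=5
(1, 3): arr[1]=4 > arr[3]=1
(2, 3): arr[2]=10 > arr[3]=1
(2, 4): arr[2]=10 > arr[4]=6
(2, 5): arr[2]=10 > arr[5]=5
(4, 5): arr[4]=6 > arr[5]=5

Total inversions: 10

The array has 10 inversion(s): (0,1), (0,2), (0,3), (0,4), (0,5), (1,3), (2,3), (2,4), (2,5), (4,5). Each pair (i,j) satisfies i < j and arr[i] > arr[j].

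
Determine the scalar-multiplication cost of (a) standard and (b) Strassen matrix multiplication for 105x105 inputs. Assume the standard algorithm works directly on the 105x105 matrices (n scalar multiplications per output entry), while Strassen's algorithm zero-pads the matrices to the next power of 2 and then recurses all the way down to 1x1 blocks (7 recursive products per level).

Matrix multiplication for 105x105 matrices:

Strassen's algorithm requires power-of-2 dimensions. Pad 105x105 to 128x128 (next power of 2).

Standard algorithm: 105^3 = 1157625 multiplications
Strassen's algorithm: 7^(log2(128)) = 7^7 = 823543 multiplications
Savings: 1157625 - 823543 = 334082 multiplications

Standard: 1157625 multiplications (105^3). Strassen: 823543 multiplications (7^7, after padding to 128x128). Strassen reduces 8 recursive multiplications to 7 at each level.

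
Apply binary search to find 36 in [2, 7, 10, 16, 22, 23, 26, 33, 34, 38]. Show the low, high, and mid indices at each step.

Binary search for 36 in [2, 7, 10, 16, 22, 23, 26, 33, 34, 38]:

lo=0, hi=9, mid=4, arr[mid]=22 -> 22 < 36, search right half
lo=5, hi=9, mid=7, arr[mid]=33 -> 33 < 36, search right half
lo=8, hi=9, mid=8, arr[mid]=34 -> 34 < 36, search right half
lo=9, hi=9, mid=9, arr[mid]=38 -> 38 > 36, search left half
lo=9 > hi=8, target 36 not found

Binary search determines that 36 is not in the array after 4 comparisons. The search space was exhausted without finding the target.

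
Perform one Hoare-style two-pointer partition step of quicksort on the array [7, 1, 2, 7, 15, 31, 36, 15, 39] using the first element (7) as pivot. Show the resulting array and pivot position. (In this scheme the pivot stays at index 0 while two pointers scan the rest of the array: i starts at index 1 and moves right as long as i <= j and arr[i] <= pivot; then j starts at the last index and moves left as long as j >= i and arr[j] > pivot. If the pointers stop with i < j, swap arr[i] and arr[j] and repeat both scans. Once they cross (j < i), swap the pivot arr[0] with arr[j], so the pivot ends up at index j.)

Hoare-style two-pointer partition with pivot = 7:

Initial array: [7, 1, 2, 7, 15, 31, 36, 15, 39]

Pointers start at i = 1, j = 8.
i ends at 4, j ends at 3: the pointers have crossed (j < i), so scanning stops.

Swap pivot arr[0] with arr[3] to place pivot at position 3: [7, 1, 2, 7, 15, 31, 36, 15, 39]
Pivot position: 3

After partitioning with pivot 7, the array becomes [7, 1, 2, 7, 15, 31, 36, 15, 39]. The pivot is placed at index 3. All elements to the left of the pivot are <= 7, and all elements to the right are > 7.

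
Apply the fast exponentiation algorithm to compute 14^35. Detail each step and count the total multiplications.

Computing 14^35 by squaring (build up from 14^1; each line after the first costs one multiplication):

14^1 = 14
14^2 = (14^1)^2 = 14^2 = 196
14^4 = (14^2)^2 = 196^2 = 38416
14^8 = (14^4)^2 = 38416^2 = 1475789056
14^16 = (14^8)^2 = 1475789056^2 = 2177953337809371136
14^17 = 14 * 14^16 = 14 * 2177953337809371136 = 30491346729331195904
14^34 = (14^17)^2 = 30491346729331195904^2 = 929722225368296217729286886758826377216
14^35 = 14 * 14^34 = 14 * 929722225368296217729286886758826377216 = 13016111155156147048210016414623569281024

Result: 13016111155156147048210016414623569281024
Multiplications needed: 7 (7 lines after 14^1)

14^35 = 13016111155156147048210016414623569281024. Using exponentiation by squaring, this requires 7 multiplications. The key idea: if the exponent is even, square the half-power; if odd, multiply by the base once.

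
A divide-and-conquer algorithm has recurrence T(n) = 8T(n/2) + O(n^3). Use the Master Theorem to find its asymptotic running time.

Master Theorem for T(n) = 8T(n/2) + O(n^3):

a = 8, b = 2, c = 3
log_b(a) = log_2(8) = 3.0000

Case 2: c = 3 = log_2(8) = 3.0000
T(n) = O(n^3 log n) = O(n^3 log n)

For T(n) = 8T(n/2) + O(n^3): log_2(8) = 3.0000. This is Case 2 of the Master Theorem (c = log_b(a), equal work at all levels), giving O(n^3 log n).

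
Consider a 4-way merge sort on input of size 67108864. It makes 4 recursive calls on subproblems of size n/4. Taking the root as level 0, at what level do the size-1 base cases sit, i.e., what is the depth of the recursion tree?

For divide and conquer with division factor 4:

Problem sizes at each level:
Level 0: 67108864
Level 1: 16777216
Level 2: 4194304
Level 3: 1048576
Level 4: 262144
Level 5: 65536
Level 6: 16384
Level 7: 4096
Level 8: 1024
Level 9: 256
Level 10: 64
Level 11: 16
Level 12: 4
Level 13: 1

The root is level 0 and the size-1 base case is level 13 (the tree spans levels 0 through 13, i.e. 14 levels counting the root), so the depth is the number of divisions: log_4(67108864) = 13

The recursion tree depth is log_4(67108864) = 13. At each level, the problem size is divided by 4, so it takes 13 divisions to reduce to a base case of size 1. The algorithm makes 4 recursive calls at each level.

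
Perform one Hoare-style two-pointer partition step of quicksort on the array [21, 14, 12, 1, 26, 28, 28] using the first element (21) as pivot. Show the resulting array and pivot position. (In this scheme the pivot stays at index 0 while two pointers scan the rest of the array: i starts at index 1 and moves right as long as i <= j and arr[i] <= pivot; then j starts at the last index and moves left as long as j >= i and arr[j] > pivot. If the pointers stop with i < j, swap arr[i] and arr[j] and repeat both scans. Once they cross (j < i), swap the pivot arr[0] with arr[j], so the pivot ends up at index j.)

Hoare-style two-pointer partition with pivot = 21:

Initial array: [21, 14, 12, 1, 26, 28, 28]

Pointers start at i = 1, j = 6.
i ends at 4, j ends at 3: the pointers have crossed (j < i), so scanning stops.

Swap pivot arr[0] with arr[3] to place pivot at position 3: [1, 14, 12, 21, 26, 28, 28]
Pivot position: 3

After partitioning with pivot 21, the array becomes [1, 14, 12, 21, 26, 28, 28]. The pivot is placed at index 3. All elements to the left of the pivot are <= 21, and all elements to the right are > 21.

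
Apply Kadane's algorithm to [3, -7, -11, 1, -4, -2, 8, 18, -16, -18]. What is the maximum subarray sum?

Using Kadane's algorithm on [3, -7, -11, 1, -4, -2, 8, 18, -16, -18]:

Scanning through the array:
Position 1 (value -7): max_ending_here = -4, max_so_far = 3
Position 2 (value -11): max_ending_here = -11, max_so_far = 3
Position 3 (value 1): max_ending_here = 1, max_so_far = 3
Position 4 (value -4): max_ending_here = -3, max_so_far = 3
Position 5 (value -2): max_ending_here = -2, max_so_far = 3
Position 6 (value 8): max_ending_here = 8, max_so_far = 8
Position 7 (value 18): max_ending_here = 26, max_so_far = 26
Position 8 (value -16): max_ending_here = 10, max_so_far = 26
Position 9 (value -18): max_ending_here = -8, max_so_far = 26

Maximum subarray: [8, 18]
Maximum sum: 26

The maximum subarray is [8, 18] with sum 26. This subarray runs from index 6 to index 7.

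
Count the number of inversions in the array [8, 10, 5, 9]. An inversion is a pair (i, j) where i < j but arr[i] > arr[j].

Finding inversions in [8, 10, 5, 9]:

(0, 2): arr[0]=8 > arr[2]=5
(1, 2): arr[1]=10 > arr[2]=5
(1, 3): arr[1]=10 > arr[3]=9

Total inversions: 3

The array has 3 inversion(s): (0,2), (1,2), (1,3). Each pair (i,j) satisfies i < j and arr[i] > arr[j].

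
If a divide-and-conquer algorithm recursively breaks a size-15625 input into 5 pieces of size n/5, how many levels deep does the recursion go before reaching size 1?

For divide and conquer with division factor 5:

Problem sizes at each level:
Level 0: 15625
Level 1: 3125
Level 2: 625
Level 3: 125
Level 4: 25
Level 5: 5
Level 6: 1

The root is level 0 and the size-1 base case is level 6 (the tree spans levels 0 through 6, i.e. 7 levels counting the root), so the depth is the number of divisions: log_5(15625) = 6

The recursion tree depth is log_5(15625) = 6. At each level, the problem size is divided by 5, so it takes 6 divisions to reduce to a base case of size 1. The algorithm makes 5 recursive calls at each level.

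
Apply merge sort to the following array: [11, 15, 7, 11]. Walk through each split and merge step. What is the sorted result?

Merge sort trace:

Split: [11, 15, 7, 11] -> [11, 15] and [7, 11]
  Split: [11, 15] -> [11] and [15]
  Merge: [11] + [15] -> [11, 15]
  Split: [7, 11] -> [7] and [11]
  Merge: [7] + [11] -> [7, 11]
Merge: [11, 15] + [7, 11] -> [7, 11, 11, 15]

Final sorted array: [7, 11, 11, 15]

The merge sort proceeds by recursively splitting the array and merging sorted halves.
After all merges, the sorted array is [7, 11, 11, 15].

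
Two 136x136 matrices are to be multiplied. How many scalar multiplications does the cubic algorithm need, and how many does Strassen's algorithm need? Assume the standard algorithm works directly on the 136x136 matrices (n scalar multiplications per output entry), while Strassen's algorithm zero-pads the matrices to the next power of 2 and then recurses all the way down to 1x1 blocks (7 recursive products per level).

Matrix multiplication for 136x136 matrices:

Strassen's algorithm requires power-of-2 dimensions. Pad 136x136 to 256x256 (next power of 2).

Standard algorithm: 136^3 = 2515456 multiplications
Strassen's algorithm: 7^(log2(256)) = 7^8 = 5764801 multiplications
Difference: 2515456 - 5764801 = -3249345 (Strassen uses MORE here due to padding overhead — for small or just-over-power-of-2 n, padding can outweigh the per-level savings)

Standard: 2515456 multiplications (136^3). Strassen: 5764801 multiplications (7^8, after padding to 256x256). Strassen reduces 8 recursive multiplications to 7 at each level.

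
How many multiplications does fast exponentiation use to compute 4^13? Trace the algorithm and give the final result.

Computing 4^13 by squaring (build up from 4^1; each line after the first costs one multiplication):

4^1 = 4
4^2 = (4^1)^2 = 4^2 = 16
4^3 = 4 * 4^2 = 4 * 16 = 64
4^6 = (4^3)^2 = 64^2 = 4096
4^12 = (4^6)^2 = 4096^2 = 16777216
4^13 = 4 * 4^12 = 4 * 16777216 = 67108864

Result: 67108864
Multiplications needed: 5 (5 lines after 4^1)

4^13 = 67108864. Using exponentiation by squaring, this requires 5 multiplications. The key idea: if the exponent is even, square the half-power; if odd, multiply by the base once.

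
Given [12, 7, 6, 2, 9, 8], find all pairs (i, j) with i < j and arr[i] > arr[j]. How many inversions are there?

Finding inversions in [12, 7, 6, 2, 9, 8]:

(0, 1): arr[0]=12 > arr[1]=7
(0, 2): arr[0]=12 > arr[2]=6
(0, 3): arr[0]=12 > arr[3]=2
(0, 4): arr[0]=12 > arr[4]=9
(0, 5): arr[0]=12 > arr[5]=8
(1, 2): arr[1]=7 > arr[2]=6
(1, 3): arr[1]=7 > arr[3]=2
(2, 3): arr[2]=6 > arr[3]=2
(4, 5): arr[4]=9 > arr[5]=8

Total inversions: 9

The array has 9 inversion(s): (0,1), (0,2), (0,3), (0,4), (0,5), (1,2), (1,3), (2,3), (4,5). Each pair (i,j) satisfies i < j and arr[i] > arr[j].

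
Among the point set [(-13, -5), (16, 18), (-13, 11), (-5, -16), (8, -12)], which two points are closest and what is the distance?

Computing all pairwise distances among 5 points:

d((-13, -5), (16, 18)) = 37.0135
d((-13, -5), (-13, 11)) = 16.0
d((-13, -5), (-5, -16)) = 13.6015 <-- minimum
d((-13, -5), (8, -12)) = 22.1359
d((16, 18), (-13, 11)) = 29.8329
d((16, 18), (-5, -16)) = 39.9625
d((16, 18), (8, -12)) = 31.0483
d((-13, 11), (-5, -16)) = 28.1603
d((-13, 11), (8, -12)) = 31.1448
d((-5, -16), (8, -12)) = 13.6015 <-- minimum

Minimum distance: 13.6015 (tie among 2 pairs: (-13, -5) and (-5, -16); (-5, -16) and (8, -12))

The minimum Euclidean distance is 13.6015. There is a tie: 2 pairs achieve this minimum — (-13, -5) and (-5, -16); (-5, -16) and (8, -12). Any of these is a valid closest pair. For 5 points, brute-force pairwise comparison is shown above. For large n, the divide-and-conquer algorithm (sort by x, recurse on halves, check the dividing strip) achieves O(n log n).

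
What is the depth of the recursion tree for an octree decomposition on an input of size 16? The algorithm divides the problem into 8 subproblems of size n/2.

For divide and conquer with division factor 2:

Problem sizes at each level:
Level 0: 16
Level 1: 8
Level 2: 4
Level 3: 2
Level 4: 1

The root is level 0 and the size-1 base case is level 4 (the tree spans levels 0 through 4, i.e. 5 levels counting the root), so the depth is the number of divisions: log_2(16) = 4

The recursion tree depth is log_2(16) = 4. At each level, the problem size is divided by 2, so it takes 4 divisions to reduce to a base case of size 1. The algorithm makes 8 recursive calls at each level.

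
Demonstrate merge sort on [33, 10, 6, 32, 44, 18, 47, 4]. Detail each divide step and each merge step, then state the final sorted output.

Merge sort trace:

Split: [33, 10, 6, 32, 44, 18, 47, 4] -> [33, 10, 6, 32] and [44, 18, 47, 4]
  Split: [33, 10, 6, 32] -> [33, 10] and [6, 32]
    Split: [33, 10] -> [33] and [10]
    Merge: [33] + [10] -> [10, 33]
    Split: [6, 32] -> [6] and [32]
    Merge: [6] + [32] -> [6, 32]
  Merge: [10, 33] + [6, 32] -> [6, 10, 32, 33]
  Split: [44, 18, 47, 4] -> [44, 18] and [47, 4]
    Split: [44, 18] -> [44] and [18]
    Merge: [44] + [18] -> [18, 44]
    Split: [47, 4] -> [47] and [4]
    Merge: [47] + [4] -> [4, 47]
  Merge: [18, 44] + [4, 47] -> [4, 18, 44, 47]
Merge: [6, 10, 32, 33] + [4, 18, 44, 47] -> [4, 6, 10, 18, 32, 33, 44, 47]

Final sorted array: [4, 6, 10, 18, 32, 33, 44, 47]

The merge sort proceeds by recursively splitting the array and merging sorted halves.
After all merges, the sorted array is [4, 6, 10, 18, 32, 33, 44, 47].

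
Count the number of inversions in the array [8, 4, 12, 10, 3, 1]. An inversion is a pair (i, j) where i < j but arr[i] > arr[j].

Finding inversions in [8, 4, 12, 10, 3, 1]:

(0, 1): arr[0]=8 > arr[1]=4
(0, 4): arr[0]=8 > arr[4]=3
(0, 5): arr[0]=8 > arr[5]=1
(1, 4): arr[1]=4 > arr[4]=3
(1, 5): arr[1]=4 > arr[5]=1
(2, 3): arr[2]=12 > arr[3]=10
(2, 4): arr[2]=12 > arr[4]=3
(2, 5): arr[2]=12 > arr[5]=1
(3, 4): arr[3]=10 > arr[4]=3
(3, 5): arr[3]=10 > arr[5]=1
(4, 5): arr[4]=3 > arr[5]=1

Total inversions: 11

The array has 11 inversion(s): (0,1), (0,4), (0,5), (1,4), (1,5), (2,3), (2,4), (2,5), (3,4), (3,5), (4,5). Each pair (i,j) satisfies i < j and arr[i] > arr[j].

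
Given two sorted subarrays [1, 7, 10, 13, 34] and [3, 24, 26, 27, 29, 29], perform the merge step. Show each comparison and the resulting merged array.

Merging process:

Compare 1 vs 3: take 1 from left. Merged: [1]
Compare 7 vs 3: take 3 from right. Merged: [1, 3]
Compare 7 vs 24: take 7 from left. Merged: [1, 3, 7]
Compare 10 vs 24: take 10 from left. Merged: [1, 3, 7, 10]
Compare 13 vs 24: take 13 from left. Merged: [1, 3, 7, 10, 13]
Compare 34 vs 24: take 24 from right. Merged: [1, 3, 7, 10, 13, 24]
Compare 34 vs 26: take 26 from right. Merged: [1, 3, 7, 10, 13, 24, 26]
Compare 34 vs 27: take 27 from right. Merged: [1, 3, 7, 10, 13, 24, 26, 27]
Compare 34 vs 29: take 29 from right. Merged: [1, 3, 7, 10, 13, 24, 26, 27, 29]
Compare 34 vs 29: take 29 from right. Merged: [1, 3, 7, 10, 13, 24, 26, 27, 29, 29]
Append remaining from left: [34]. Merged: [1, 3, 7, 10, 13, 24, 26, 27, 29, 29, 34]

Final merged array: [1, 3, 7, 10, 13, 24, 26, 27, 29, 29, 34]
Total comparisons: 10

The merged array is [1, 3, 7, 10, 13, 24, 26, 27, 29, 29, 34], requiring 10 comparisons. The merge step runs in O(n) time where n is the total number of elements.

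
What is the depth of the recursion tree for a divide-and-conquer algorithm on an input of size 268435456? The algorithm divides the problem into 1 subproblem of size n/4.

For divide and conquer with division factor 4:

Problem sizes at each level:
Level 0: 268435456
Level 1: 67108864
Level 2: 16777216
Level 3: 4194304
Level 4: 1048576
Level 5: 262144
Level 6: 65536
Level 7: 16384
Level 8: 4096
Level 9: 1024
Level 10: 256
Level 11: 64
Level 12: 16
Level 13: 4
Level 14: 1

The root is level 0 and the size-1 base case is level 14 (the tree spans levels 0 through 14, i.e. 15 levels counting the root), so the depth is the number of divisions: log_4(268435456) = 14

The recursion tree depth is log_4(268435456) = 14. At each level, the problem size is divided by 4, so it takes 14 divisions to reduce to a base case of size 1. The algorithm makes 1 recursive call at each level.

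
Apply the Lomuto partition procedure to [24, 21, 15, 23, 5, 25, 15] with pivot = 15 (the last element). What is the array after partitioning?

Lomuto partition with pivot = 15:

Initial array: [24, 21, 15, 23, 5, 25, 15]

arr[0]=24 > 15: no swap
arr[1]=21 > 15: no swap
arr[2]=15 <= 15: swap with position 0, array becomes [15, 21, 24, 23, 5, 25, 15]
arr[3]=23 > 15: no swap
arr[4]=5 <= 15: swap with position 1, array becomes [15, 5, 24, 23, 21, 25, 15]
arr[5]=25 > 15: no swap

Place pivot at position 2: [15, 5, 15, 23, 21, 25, 24]
Pivot position: 2

After partitioning with pivot 15, the array becomes [15, 5, 15, 23, 21, 25, 24]. The pivot is placed at index 2. All elements to the left of the pivot are <= 15, and all elements to the right are > 15.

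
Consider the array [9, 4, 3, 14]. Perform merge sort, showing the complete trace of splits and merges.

Merge sort trace:

Split: [9, 4, 3, 14] -> [9, 4] and [3, 14]
  Split: [9, 4] -> [9] and [4]
  Merge: [9] + [4] -> [4, 9]
  Split: [3, 14] -> [3] and [14]
  Merge: [3] + [14] -> [3, 14]
Merge: [4, 9] + [3, 14] -> [3, 4, 9, 14]

Final sorted array: [3, 4, 9, 14]

The merge sort proceeds by recursively splitting the array and merging sorted halves.
After all merges, the sorted array is [3, 4, 9, 14].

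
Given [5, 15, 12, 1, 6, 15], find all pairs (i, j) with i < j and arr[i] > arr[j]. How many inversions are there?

Finding inversions in [5, 15, 12, 1, 6, 15]:

(0, 3): arr[0]=5 > arr[3]=1
(1, 2): arr[1]=15 > arr[2]=12
(1, 3): arr[1]=15 > arr[3]=1
(1, 4): arr[1]=15 > arr[4]=6
(2, 3): arr[2]=12 > arr[3]=1
(2, 4): arr[2]=12 > arr[4]=6

Total inversions: 6

The array has 6 inversion(s): (0,3), (1,2), (1,3), (1,4), (2,3), (2,4). Each pair (i,j) satisfies i < j and arr[i] > arr[j].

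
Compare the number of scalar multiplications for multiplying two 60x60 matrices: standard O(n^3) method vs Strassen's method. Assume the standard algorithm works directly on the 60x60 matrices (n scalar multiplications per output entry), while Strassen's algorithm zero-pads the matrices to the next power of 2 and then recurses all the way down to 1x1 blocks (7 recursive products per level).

Matrix multiplication for 60x60 matrices:

Strassen's algorithm requires power-of-2 dimensions. Pad 60x60 to 64x64 (next power of 2).

Standard algorithm: 60^3 = 216000 multiplications
Strassen's algorithm: 7^(log2(64)) = 7^6 = 117649 multiplications
Savings: 216000 - 117649 = 98351 multiplications

Standard: 216000 multiplications (60^3). Strassen: 117649 multiplications (7^6, after padding to 64x64). Strassen reduces 8 recursive multiplications to 7 at each level.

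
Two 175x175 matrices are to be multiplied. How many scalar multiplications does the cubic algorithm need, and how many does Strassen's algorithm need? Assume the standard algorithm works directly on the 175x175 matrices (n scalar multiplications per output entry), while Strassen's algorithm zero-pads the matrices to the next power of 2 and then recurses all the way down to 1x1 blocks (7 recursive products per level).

Matrix multiplication for 175x175 matrices:

Strassen's algorithm requires power-of-2 dimensions. Pad 175x175 to 256x256 (next power of 2).

Standard algorithm: 175^3 = 5359375 multiplications
Strassen's algorithm: 7^(log2(256)) = 7^8 = 5764801 multiplications
Difference: 5359375 - 5764801 = -405426 (Strassen uses MORE here due to padding overhead — for small or just-over-power-of-2 n, padding can outweigh the per-level savings)

Standard: 5359375 multiplications (175^3). Strassen: 5764801 multiplications (7^8, after padding to 256x256). Strassen reduces 8 recursive multiplications to 7 at each level.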